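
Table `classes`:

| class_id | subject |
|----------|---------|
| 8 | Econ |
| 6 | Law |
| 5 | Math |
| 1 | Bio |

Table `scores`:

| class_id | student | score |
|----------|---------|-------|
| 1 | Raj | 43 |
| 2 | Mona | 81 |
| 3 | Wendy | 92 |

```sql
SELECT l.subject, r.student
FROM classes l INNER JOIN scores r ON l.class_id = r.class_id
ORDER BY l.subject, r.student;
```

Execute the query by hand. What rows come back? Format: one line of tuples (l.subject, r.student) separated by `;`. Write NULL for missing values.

(Bio, Raj)

INNER JOIN keeps only pairs where the ON condition holds.
Matching on l.class_id = r.class_id.
- l (class_id=8) has no partner → excluded.
- l (class_id=6) has no partner → excluded.
- l (class_id=5) has no partner → excluded.
- l (class_id=1) pairs with 1 row(s) of r.
After projecting and ordering:
l.subject | r.student
Bio | Raj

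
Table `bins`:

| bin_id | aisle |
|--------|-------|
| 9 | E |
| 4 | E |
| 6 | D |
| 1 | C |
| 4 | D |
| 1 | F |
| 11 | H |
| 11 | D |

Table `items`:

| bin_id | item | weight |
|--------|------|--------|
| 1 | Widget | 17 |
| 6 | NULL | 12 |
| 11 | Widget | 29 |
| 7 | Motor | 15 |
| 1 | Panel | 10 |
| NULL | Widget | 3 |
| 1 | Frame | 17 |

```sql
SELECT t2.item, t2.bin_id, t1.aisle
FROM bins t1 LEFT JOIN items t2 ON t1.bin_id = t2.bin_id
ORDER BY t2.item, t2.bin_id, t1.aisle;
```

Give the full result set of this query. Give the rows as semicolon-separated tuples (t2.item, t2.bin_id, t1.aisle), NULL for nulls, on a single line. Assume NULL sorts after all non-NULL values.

(Frame, 1, C); (Frame, 1, F); (Panel, 1, C); (Panel, 1, F); (Widget, 1, C); (Widget, 1, F); (Widget, 11, D); (Widget, 11, H); (NULL, 6, D); (NULL, NULL, D); (NULL, NULL, E); (NULL, NULL, E)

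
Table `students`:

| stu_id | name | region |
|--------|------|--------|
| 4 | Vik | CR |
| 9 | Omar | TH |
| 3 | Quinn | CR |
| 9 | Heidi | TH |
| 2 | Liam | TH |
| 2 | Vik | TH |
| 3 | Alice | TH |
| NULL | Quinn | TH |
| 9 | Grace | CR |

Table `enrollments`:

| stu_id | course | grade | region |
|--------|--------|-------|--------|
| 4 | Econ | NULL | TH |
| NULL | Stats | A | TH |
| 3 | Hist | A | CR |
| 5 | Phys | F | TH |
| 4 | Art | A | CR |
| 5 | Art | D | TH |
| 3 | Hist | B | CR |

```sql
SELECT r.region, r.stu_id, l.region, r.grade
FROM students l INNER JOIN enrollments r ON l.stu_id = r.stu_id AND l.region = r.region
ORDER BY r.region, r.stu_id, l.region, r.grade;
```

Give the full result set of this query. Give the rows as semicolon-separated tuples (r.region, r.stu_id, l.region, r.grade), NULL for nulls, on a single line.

INNER JOIN keeps only pairs where the ON condition holds.
Matching on l.stu_id = r.stu_id AND l.region = r.region. A NULL in a compared column never satisfies the condition.
- stu_id=4, region=CR: 1 matching r row(s), so 1 row(s) emitted.
- stu_id=9, region=TH: no matching r row, dropped.
- stu_id=3, region=CR: 2 matching r row(s), so 2 row(s) emitted.
- stu_id=9, region=TH: no matching r row, dropped.
- stu_id=2, region=TH: no matching r row, dropped.
- stu_id=2, region=TH: no matching r row, dropped.
- stu_id=3, region=TH: no matching r row, dropped.
- stu_id=NULL, region=TH: no matching r row, dropped.
- stu_id=9, region=CR: no matching r row, dropped.
After projecting and ordering:
r.region | r.stu_id | l.region | r.grade
CR | 3 | CR | A
CR | 3 | CR | B
CR | 4 | CR | A

(CR, 3, CR, A); (CR, 3, CR, B); (CR, 4, CR, A)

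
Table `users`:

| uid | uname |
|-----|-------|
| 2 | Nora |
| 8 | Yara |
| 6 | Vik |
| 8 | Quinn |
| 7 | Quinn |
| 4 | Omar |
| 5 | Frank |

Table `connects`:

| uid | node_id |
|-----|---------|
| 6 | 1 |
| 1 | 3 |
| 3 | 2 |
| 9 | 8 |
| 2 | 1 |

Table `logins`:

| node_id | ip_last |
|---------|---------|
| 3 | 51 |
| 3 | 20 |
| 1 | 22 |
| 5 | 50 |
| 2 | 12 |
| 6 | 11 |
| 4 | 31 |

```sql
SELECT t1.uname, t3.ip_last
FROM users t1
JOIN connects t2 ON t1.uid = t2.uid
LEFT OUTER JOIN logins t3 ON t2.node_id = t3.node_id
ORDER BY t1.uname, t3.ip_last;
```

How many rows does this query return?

2

Joins associate left-to-right: users INNER JOIN connects on uid gives 2 intermediate row(s).
Then LEFT JOIN `logins t3` on node_id: each of those 2 rows is kept; rows whose t2.node_id has no match in t3 get NULL for t3's columns.
Result: 2 row(s).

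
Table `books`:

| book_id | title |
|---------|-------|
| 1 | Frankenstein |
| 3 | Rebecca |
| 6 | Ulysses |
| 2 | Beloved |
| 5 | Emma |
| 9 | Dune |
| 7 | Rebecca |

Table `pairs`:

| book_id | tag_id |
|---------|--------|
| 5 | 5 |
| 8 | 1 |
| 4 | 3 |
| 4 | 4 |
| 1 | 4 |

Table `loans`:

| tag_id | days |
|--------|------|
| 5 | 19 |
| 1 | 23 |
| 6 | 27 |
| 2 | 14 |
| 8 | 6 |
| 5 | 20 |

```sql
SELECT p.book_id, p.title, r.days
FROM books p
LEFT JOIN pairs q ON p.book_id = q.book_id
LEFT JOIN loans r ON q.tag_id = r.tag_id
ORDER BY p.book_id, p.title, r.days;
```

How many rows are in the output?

8

Step 1 — p LEFT JOIN q on book_id → 7 row(s).
Then LEFT JOIN `loans r` on tag_id: each of those 7 rows is kept; rows whose q.tag_id has no match in r get NULL for r's columns.
Result: 8 row(s).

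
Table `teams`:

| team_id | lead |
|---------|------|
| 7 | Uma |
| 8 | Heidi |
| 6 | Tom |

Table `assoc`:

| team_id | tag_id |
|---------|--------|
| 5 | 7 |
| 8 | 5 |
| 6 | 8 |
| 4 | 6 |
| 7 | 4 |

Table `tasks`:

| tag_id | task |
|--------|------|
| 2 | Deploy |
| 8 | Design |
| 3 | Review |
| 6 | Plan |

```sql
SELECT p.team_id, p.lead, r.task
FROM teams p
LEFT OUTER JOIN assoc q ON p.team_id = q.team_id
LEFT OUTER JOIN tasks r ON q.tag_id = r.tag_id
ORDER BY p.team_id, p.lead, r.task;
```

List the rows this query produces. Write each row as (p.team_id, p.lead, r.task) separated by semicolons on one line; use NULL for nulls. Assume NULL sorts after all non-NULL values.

Evaluate left to right. First `teams p LEFT JOIN assoc q` on team_id: 3 row(s).
Then LEFT JOIN `tasks r` on tag_id: each of those 3 rows is kept; rows whose q.tag_id has no match in r get NULL for r's columns.

(6, Tom, Design); (7, Uma, NULL); (8, Heidi, NULL)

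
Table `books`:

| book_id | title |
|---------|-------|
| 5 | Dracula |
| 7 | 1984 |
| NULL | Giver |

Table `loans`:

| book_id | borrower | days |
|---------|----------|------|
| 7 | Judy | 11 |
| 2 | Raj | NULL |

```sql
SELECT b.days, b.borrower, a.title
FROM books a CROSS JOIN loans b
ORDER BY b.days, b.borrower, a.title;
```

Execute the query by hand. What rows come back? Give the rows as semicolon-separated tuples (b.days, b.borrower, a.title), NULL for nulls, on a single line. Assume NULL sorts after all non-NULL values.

CROSS JOIN pairs every row of `books` with every row of `loans`: 3 × 2 = 6 rows.

(11, Judy, 1984); (11, Judy, Dracula); (11, Judy, Giver); (NULL, Raj, 1984); (NULL, Raj, Dracula); (NULL, Raj, Giver)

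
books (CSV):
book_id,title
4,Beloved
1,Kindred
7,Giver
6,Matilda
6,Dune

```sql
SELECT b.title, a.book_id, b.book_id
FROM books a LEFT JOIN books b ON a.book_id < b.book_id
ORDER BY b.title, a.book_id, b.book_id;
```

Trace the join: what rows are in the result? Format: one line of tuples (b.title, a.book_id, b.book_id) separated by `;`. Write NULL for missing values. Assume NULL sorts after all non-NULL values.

LEFT JOIN keeps every row from `books a`; unmatched rows get NULL for `books b`'s columns.
Matching on a.book_id < b.book_id.
Matched pairs: 9; unmatched a rows kept: 1.

(Beloved, 1, 4); (Dune, 1, 6); (Dune, 4, 6); (Giver, 1, 7); (Giver, 4, 7); (Giver, 6, 7); (Giver, 6, 7); (Matilda, 1, 6); (Matilda, 4, 6); (NULL, 7, NULL)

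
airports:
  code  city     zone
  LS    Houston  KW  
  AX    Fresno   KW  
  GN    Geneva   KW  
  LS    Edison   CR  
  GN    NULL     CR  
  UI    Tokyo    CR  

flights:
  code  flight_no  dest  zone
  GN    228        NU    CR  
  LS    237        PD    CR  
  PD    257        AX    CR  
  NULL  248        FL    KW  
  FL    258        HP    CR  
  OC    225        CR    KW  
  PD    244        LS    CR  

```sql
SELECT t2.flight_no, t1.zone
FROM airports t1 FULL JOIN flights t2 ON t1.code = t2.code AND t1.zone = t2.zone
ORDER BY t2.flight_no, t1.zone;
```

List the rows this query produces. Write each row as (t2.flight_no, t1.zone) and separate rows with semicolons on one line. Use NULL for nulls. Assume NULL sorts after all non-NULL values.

(225, NULL); (228, CR); (237, CR); (244, NULL); (248, NULL); (257, NULL); (258, NULL); (NULL, CR); (NULL, KW); (NULL, KW); (NULL, KW)

FULL OUTER JOIN keeps every row from both sides; unmatched rows get NULL for the other side's columns.
Matching on t1.code = t2.code AND t1.zone = t2.zone. A NULL in a compared column never satisfies the condition.
Matched pairs: 2; unmatched t1 rows kept: 4; unmatched t2 rows kept: 5.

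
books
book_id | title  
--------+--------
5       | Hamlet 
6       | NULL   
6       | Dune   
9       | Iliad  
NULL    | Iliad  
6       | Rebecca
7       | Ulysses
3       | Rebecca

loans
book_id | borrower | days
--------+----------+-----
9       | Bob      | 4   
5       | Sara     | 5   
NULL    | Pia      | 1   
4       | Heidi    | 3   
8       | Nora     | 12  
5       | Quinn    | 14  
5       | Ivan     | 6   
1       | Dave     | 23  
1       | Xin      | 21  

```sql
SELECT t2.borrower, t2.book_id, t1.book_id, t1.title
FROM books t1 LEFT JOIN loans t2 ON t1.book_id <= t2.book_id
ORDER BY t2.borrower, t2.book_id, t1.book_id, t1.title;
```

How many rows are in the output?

21

LEFT JOIN keeps every row from `books`; unmatched rows get NULL for `loans`'s columns.
Matching on t1.book_id <= t2.book_id. A NULL in a compared column never satisfies the condition.
- t1 (book_id=5) pairs with 5 row(s) of t2.
- t1 (book_id=6) pairs with 2 row(s) of t2.
- t1 (book_id=6) pairs with 2 row(s) of t2.
- t1 (book_id=9) pairs with 1 row(s) of t2.
- t1 (book_id=NULL) has no partner → padded with NULL.
- t1 (book_id=6) pairs with 2 row(s) of t2.
- t1 (book_id=7) pairs with 2 row(s) of t2.
- t1 (book_id=3) pairs with 6 row(s) of t2.
Total: 20 matched + 1 padded = 21 rows.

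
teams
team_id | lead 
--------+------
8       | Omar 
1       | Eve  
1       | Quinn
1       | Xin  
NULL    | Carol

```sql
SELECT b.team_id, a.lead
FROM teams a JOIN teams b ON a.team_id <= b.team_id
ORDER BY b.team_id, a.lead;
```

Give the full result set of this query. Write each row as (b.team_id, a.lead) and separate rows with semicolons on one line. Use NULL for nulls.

(1, Eve); (1, Eve); (1, Eve); (1, Quinn); (1, Quinn); (1, Quinn); (1, Xin); (1, Xin); (1, Xin); (8, Eve); (8, Omar); (8, Quinn); (8, Xin)

INNER JOIN keeps only pairs where the ON condition holds.
Matching on a.team_id <= b.team_id. A NULL in a compared column never satisfies the condition.
- a row (team_id=8): matches 1 b row(s) → 1 output row(s).
- a row (team_id=1): matches 4 b row(s) → 4 output row(s).
- a row (team_id=1): matches 4 b row(s) → 4 output row(s).
- a row (team_id=1): matches 4 b row(s) → 4 output row(s).
- a row (team_id=NULL): no match → dropped.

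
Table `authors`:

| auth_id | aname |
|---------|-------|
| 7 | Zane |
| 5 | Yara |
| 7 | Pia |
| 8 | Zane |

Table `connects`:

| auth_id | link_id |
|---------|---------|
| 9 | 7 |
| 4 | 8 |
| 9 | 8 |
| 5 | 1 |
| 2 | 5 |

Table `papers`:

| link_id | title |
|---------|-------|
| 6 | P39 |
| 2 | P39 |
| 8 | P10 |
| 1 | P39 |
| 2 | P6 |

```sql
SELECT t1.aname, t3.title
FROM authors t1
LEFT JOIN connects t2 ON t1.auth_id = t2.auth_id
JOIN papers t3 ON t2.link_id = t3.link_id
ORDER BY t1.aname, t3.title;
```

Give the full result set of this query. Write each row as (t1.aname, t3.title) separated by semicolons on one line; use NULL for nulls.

(Yara, P39)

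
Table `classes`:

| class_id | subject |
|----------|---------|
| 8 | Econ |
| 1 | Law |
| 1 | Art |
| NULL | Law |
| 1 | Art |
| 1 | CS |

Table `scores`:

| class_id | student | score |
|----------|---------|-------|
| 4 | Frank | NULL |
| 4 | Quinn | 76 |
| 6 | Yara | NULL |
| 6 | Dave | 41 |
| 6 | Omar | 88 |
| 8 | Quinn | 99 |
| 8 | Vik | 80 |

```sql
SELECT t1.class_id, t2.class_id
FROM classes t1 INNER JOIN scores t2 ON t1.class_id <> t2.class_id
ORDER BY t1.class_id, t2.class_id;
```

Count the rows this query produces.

INNER JOIN keeps only pairs where the ON condition holds.
Matching on t1.class_id <> t2.class_id. A NULL in a compared column never satisfies the condition.
Matched pairs: 33.
Total: 33 rows.

33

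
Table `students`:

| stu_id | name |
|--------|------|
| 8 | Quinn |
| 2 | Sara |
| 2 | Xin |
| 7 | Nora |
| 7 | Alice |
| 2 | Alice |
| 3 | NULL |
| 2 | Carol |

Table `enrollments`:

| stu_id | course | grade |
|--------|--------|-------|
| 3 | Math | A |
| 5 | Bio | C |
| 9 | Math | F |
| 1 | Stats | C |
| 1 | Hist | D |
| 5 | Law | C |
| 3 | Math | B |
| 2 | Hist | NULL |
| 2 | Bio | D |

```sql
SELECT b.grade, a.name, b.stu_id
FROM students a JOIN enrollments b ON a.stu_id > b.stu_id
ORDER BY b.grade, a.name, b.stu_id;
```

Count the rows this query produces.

36

INNER JOIN keeps only pairs where the ON condition holds.
Matching on a.stu_id > b.stu_id.
- a row (stu_id=8): matches 8 b row(s) → 8 output row(s).
- a row (stu_id=2): matches 2 b row(s) → 2 output row(s).
- a row (stu_id=2): matches 2 b row(s) → 2 output row(s).
- a row (stu_id=7): matches 8 b row(s) → 8 output row(s).
- a row (stu_id=7): matches 8 b row(s) → 8 output row(s).
- a row (stu_id=2): matches 2 b row(s) → 2 output row(s).
- a row (stu_id=3): matches 4 b row(s) → 4 output row(s).
- a row (stu_id=2): matches 2 b row(s) → 2 output row(s).
Total: 36 rows.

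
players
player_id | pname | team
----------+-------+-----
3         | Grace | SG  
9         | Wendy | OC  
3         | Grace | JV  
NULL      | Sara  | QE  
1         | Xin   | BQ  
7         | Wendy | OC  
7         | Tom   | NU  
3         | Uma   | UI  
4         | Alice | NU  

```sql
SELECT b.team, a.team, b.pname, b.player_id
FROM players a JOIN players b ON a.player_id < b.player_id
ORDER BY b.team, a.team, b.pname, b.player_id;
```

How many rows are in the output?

INNER JOIN keeps only pairs where the ON condition holds.
Matching on a.player_id < b.player_id. A NULL in a compared column never satisfies the condition.
- a row (player_id=3): matches 4 b row(s) → 4 output row(s).
- a row (player_id=9): no match → dropped.
- a row (player_id=3): matches 4 b row(s) → 4 output row(s).
- a row (player_id=NULL): no match → dropped.
- a row (player_id=1): matches 7 b row(s) → 7 output row(s).
- a row (player_id=7): matches 1 b row(s) → 1 output row(s).
- a row (player_id=7): matches 1 b row(s) → 1 output row(s).
- a row (player_id=3): matches 4 b row(s) → 4 output row(s).
- a row (player_id=4): matches 3 b row(s) → 3 output row(s).
Total: 24 rows.

24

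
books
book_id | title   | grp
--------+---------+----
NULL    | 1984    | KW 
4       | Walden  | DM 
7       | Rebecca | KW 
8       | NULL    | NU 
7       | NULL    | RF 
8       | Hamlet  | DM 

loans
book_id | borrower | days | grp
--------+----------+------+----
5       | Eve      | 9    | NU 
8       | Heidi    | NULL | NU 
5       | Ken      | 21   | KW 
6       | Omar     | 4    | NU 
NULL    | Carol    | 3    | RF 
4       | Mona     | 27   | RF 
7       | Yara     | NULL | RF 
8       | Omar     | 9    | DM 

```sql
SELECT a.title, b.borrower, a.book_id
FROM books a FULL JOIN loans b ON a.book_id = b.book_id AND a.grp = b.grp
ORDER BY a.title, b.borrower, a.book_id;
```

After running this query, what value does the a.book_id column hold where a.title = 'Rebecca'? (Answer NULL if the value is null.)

7

FULL OUTER JOIN keeps every row from both sides; unmatched rows get NULL for the other side's columns.
Matching on a.book_id = b.book_id AND a.grp = b.grp. A NULL in a compared column never satisfies the condition.
- a[0] book_id=NULL, grp=KW → no match; kept with NULLs on the b side.
- a[1] book_id=4, grp=DM → no match; kept with NULLs on the b side.
- a[2] book_id=7, grp=KW → no match; kept with NULLs on the b side.
- a[3] book_id=8, grp=NU → 1 match(es) in b → 1 row(s).
- a[4] book_id=7, grp=RF → 1 match(es) in b → 1 row(s).
- a[5] book_id=8, grp=DM → 1 match(es) in b → 1 row(s).
- 5 row(s) from b found no a partner → padded with NULL.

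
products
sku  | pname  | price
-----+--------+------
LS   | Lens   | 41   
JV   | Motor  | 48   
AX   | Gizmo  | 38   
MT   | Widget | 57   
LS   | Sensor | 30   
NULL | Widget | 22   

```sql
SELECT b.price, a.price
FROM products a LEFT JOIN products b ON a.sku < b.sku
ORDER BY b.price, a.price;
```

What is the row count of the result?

11

LEFT JOIN keeps every row from `products a`; unmatched rows get NULL for `products b`'s columns.
Matching on a.sku < b.sku. A NULL in a compared column never satisfies the condition.
- a row (sku=LS): matches 1 b row(s) → 1 output row(s).
- a row (sku=JV): matches 3 b row(s) → 3 output row(s).
- a row (sku=AX): matches 4 b row(s) → 4 output row(s).
- a row (sku=MT): no match → kept, b columns NULL.
- a row (sku=LS): matches 1 b row(s) → 1 output row(s).
- a row (sku=NULL): no match → kept, b columns NULL.
Total: 9 matched + 2 padded = 11 rows.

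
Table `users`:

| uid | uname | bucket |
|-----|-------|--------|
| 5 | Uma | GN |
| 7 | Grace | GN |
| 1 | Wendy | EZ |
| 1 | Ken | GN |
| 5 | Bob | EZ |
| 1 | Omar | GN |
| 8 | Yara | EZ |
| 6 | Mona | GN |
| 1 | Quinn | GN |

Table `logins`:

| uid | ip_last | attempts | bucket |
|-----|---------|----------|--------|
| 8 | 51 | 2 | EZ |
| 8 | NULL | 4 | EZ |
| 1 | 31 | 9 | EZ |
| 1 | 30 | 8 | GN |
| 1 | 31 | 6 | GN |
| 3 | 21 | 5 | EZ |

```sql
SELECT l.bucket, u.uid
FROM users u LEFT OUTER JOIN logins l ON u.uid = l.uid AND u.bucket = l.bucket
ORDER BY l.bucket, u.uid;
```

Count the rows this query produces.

LEFT JOIN keeps every row from `users`; unmatched rows get NULL for `logins`'s columns.
Matching on u.uid = l.uid AND u.bucket = l.bucket.
- u[0] uid=5, bucket=GN → no match; kept with NULLs on the l side.
- u[1] uid=7, bucket=GN → no match; kept with NULLs on the l side.
- u[2] uid=1, bucket=EZ → 1 match(es) in l → 1 row(s).
- u[3] uid=1, bucket=GN → 2 match(es) in l → 2 row(s).
- u[4] uid=5, bucket=EZ → no match; kept with NULLs on the l side.
- u[5] uid=1, bucket=GN → 2 match(es) in l → 2 row(s).
- u[6] uid=8, bucket=EZ → 2 match(es) in l → 2 row(s).
- u[7] uid=6, bucket=GN → no match; kept with NULLs on the l side.
- u[8] uid=1, bucket=GN → 2 match(es) in l → 2 row(s).
Total: 9 matched + 4 padded = 13 rows.

13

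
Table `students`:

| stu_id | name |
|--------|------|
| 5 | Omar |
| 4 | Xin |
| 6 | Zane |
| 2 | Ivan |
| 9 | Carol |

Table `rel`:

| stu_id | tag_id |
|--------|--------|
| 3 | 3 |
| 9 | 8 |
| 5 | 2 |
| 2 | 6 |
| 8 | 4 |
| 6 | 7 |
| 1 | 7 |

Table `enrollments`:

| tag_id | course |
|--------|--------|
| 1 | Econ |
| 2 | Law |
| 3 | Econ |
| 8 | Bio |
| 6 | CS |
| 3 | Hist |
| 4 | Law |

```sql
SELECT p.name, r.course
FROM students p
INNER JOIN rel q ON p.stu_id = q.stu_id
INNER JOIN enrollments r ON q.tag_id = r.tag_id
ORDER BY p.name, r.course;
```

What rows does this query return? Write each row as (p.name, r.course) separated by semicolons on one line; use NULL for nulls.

(Carol, Bio); (Ivan, CS); (Omar, Law)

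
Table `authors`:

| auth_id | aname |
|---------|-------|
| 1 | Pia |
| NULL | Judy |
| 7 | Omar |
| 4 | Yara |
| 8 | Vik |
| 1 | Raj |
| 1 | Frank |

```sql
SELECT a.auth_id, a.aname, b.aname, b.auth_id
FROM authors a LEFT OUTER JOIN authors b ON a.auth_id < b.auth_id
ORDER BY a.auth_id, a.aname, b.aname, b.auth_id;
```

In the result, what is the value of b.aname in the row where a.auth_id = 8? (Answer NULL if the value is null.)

NULL

LEFT JOIN keeps every row from `authors a`; unmatched rows get NULL for `authors b`'s columns.
Matching on a.auth_id < b.auth_id. A NULL in a compared column never satisfies the condition.
- a (auth_id=1) pairs with 3 row(s) of b.
- a (auth_id=NULL) has no partner → padded with NULL.
- a (auth_id=7) pairs with 1 row(s) of b.
- a (auth_id=4) pairs with 2 row(s) of b.
- a (auth_id=8) has no partner → padded with NULL.
- a (auth_id=1) pairs with 3 row(s) of b.
- a (auth_id=1) pairs with 3 row(s) of b.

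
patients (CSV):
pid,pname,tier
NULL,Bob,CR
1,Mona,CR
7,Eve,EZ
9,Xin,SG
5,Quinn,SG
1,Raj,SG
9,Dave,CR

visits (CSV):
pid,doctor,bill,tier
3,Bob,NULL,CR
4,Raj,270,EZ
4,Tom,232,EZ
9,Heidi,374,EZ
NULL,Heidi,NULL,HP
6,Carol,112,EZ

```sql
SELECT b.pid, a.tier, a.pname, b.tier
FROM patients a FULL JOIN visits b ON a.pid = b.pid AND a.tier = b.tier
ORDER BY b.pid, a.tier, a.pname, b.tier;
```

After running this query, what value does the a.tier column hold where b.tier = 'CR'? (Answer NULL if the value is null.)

NULL

FULL OUTER JOIN keeps every row from both sides; unmatched rows get NULL for the other side's columns.
Matching on a.pid = b.pid AND a.tier = b.tier. A NULL in a compared column never satisfies the condition.
Matched pairs: 0; unmatched a rows kept: 7; unmatched b rows kept: 6.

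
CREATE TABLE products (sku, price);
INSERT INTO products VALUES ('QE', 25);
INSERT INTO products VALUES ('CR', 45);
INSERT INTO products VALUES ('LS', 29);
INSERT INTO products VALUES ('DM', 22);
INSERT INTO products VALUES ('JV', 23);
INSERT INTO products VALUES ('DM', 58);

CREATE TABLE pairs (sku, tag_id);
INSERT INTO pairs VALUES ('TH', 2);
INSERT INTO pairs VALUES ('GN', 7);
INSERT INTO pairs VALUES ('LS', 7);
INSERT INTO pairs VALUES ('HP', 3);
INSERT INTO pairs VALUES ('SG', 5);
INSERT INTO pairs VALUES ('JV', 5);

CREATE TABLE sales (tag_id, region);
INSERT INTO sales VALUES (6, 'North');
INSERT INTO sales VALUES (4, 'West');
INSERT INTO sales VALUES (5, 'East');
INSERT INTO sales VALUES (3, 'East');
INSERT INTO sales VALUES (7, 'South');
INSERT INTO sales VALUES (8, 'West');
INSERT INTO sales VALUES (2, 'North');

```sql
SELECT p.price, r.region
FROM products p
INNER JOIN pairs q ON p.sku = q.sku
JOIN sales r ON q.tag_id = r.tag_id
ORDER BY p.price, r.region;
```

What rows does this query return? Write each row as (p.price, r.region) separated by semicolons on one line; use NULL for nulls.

(23, East); (29, South)

Step 1 — p INNER JOIN q on sku → 2 row(s).
Then INNER JOIN `sales r` on tag_id: keep only rows whose q.tag_id appears in r.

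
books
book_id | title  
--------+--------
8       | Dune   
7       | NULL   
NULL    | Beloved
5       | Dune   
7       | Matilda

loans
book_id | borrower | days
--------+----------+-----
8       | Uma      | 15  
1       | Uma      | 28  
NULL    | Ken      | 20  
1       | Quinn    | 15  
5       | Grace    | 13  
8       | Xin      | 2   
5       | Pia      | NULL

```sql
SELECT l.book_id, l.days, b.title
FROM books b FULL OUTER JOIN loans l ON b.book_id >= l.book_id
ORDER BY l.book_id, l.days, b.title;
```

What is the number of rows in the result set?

20

FULL OUTER JOIN keeps every row from both sides; unmatched rows get NULL for the other side's columns.
Matching on b.book_id >= l.book_id. A NULL in a compared column never satisfies the condition.
- b row (book_id=8): matches 6 l row(s) → 6 output row(s).
- b row (book_id=7): matches 4 l row(s) → 4 output row(s).
- b row (book_id=NULL): no match → kept, l columns NULL.
- b row (book_id=5): matches 4 l row(s) → 4 output row(s).
- b row (book_id=7): matches 4 l row(s) → 4 output row(s).
- 1 l row(s) had no b match → kept, b columns NULL.
Total: 18 matched + 2 padded = 20 rows.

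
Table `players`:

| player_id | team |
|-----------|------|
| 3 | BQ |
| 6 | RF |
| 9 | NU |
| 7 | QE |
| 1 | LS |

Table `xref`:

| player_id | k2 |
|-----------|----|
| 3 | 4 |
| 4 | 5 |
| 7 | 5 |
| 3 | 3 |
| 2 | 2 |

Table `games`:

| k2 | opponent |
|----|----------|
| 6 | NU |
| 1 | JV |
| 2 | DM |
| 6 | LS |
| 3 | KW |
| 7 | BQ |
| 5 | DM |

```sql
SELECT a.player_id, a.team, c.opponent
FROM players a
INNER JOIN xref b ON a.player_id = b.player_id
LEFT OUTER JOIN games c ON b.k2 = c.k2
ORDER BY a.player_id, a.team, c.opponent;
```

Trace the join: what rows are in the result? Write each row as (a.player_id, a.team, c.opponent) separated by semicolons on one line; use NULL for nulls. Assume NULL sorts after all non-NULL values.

Evaluate left to right. First `players a INNER JOIN xref b` on player_id: 3 row(s).
Then LEFT JOIN `games c` on k2: each of those 3 rows is kept; rows whose b.k2 has no match in c get NULL for c's columns.

(3, BQ, KW); (3, BQ, NULL); (7, QE, DM)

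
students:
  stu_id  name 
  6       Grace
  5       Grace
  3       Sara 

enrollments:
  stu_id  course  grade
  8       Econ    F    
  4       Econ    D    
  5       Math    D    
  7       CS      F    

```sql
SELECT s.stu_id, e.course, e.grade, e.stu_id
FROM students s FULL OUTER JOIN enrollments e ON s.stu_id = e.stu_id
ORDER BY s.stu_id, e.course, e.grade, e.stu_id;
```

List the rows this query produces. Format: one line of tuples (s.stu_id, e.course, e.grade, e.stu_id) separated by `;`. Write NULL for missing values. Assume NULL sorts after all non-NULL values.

(3, NULL, NULL, NULL); (5, Math, D, 5); (6, NULL, NULL, NULL); (NULL, CS, F, 7); (NULL, Econ, D, 4); (NULL, Econ, F, 8)

FULL OUTER JOIN keeps every row from both sides; unmatched rows get NULL for the other side's columns.
Matching on s.stu_id = e.stu_id.
- s[0] stu_id=6 → no match; kept with NULLs on the e side.
- s[1] stu_id=5 → 1 match(es) in e → 1 row(s).
- s[2] stu_id=3 → no match; kept with NULLs on the e side.
- 3 row(s) from e found no s partner → padded with NULL.
After projecting and ordering:
s.stu_id | e.course | e.grade | e.stu_id
3 | NULL | NULL | NULL
5 | Math | D | 5
6 | NULL | NULL | NULL
NULL | CS | F | 7
NULL | Econ | D | 4
NULL | Econ | F | 8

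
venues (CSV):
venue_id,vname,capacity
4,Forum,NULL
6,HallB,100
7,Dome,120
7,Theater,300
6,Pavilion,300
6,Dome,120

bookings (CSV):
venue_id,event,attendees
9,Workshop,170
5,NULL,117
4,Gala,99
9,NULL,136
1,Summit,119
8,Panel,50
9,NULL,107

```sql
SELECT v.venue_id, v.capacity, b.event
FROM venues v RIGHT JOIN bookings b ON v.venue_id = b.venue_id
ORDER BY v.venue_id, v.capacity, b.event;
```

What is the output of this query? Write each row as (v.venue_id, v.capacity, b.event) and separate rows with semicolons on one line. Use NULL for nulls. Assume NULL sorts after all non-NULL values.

(4, NULL, Gala); (NULL, NULL, Panel); (NULL, NULL, Summit); (NULL, NULL, Workshop); (NULL, NULL, NULL); (NULL, NULL, NULL); (NULL, NULL, NULL)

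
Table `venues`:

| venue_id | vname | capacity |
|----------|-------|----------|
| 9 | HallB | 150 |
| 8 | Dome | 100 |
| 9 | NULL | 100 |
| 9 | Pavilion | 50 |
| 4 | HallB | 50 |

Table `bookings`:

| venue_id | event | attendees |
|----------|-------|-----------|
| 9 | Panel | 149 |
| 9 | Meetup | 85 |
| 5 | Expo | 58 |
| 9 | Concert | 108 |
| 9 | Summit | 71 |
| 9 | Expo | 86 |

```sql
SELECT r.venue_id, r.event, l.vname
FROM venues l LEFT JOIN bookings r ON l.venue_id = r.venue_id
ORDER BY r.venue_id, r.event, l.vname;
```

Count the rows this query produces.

LEFT JOIN keeps every row from `venues`; unmatched rows get NULL for `bookings`'s columns.
Matching on l.venue_id = r.venue_id.
- l (venue_id=9) pairs with 5 row(s) of r.
- l (venue_id=8) has no partner → padded with NULL.
- l (venue_id=9) pairs with 5 row(s) of r.
- l (venue_id=9) pairs with 5 row(s) of r.
- l (venue_id=4) has no partner → padded with NULL.
Total: 15 matched + 2 padded = 17 rows.

17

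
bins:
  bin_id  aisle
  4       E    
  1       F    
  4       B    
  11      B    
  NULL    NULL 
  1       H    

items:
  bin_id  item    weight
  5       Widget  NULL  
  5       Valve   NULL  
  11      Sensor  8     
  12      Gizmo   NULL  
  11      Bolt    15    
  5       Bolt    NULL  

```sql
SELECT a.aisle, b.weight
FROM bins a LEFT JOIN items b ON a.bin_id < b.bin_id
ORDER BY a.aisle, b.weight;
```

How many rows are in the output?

LEFT JOIN keeps every row from `bins`; unmatched rows get NULL for `items`'s columns.
Matching on a.bin_id < b.bin_id. A NULL in a compared column never satisfies the condition.
Matched pairs: 25; unmatched a rows kept: 1.
Total: 25 matched + 1 padded = 26 rows.

26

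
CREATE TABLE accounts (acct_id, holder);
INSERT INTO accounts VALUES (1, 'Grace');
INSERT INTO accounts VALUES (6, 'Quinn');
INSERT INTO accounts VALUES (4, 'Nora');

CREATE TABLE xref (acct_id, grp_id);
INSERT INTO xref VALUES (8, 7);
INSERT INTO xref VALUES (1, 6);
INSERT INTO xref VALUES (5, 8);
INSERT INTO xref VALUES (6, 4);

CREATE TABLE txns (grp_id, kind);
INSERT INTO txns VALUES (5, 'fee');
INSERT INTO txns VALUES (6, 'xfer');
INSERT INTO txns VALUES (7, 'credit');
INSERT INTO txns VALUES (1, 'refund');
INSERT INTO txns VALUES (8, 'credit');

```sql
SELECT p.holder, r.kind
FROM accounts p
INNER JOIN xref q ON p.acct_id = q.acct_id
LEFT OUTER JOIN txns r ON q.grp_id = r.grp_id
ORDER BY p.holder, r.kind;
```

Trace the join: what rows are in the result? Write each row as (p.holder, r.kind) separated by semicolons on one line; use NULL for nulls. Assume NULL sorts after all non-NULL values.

Evaluate left to right. First `accounts p INNER JOIN xref q` on acct_id: 2 row(s).
Then LEFT JOIN `txns r` on grp_id: each of those 2 rows is kept; rows whose q.grp_id has no match in r get NULL for r's columns.

(Grace, xfer); (Quinn, NULL)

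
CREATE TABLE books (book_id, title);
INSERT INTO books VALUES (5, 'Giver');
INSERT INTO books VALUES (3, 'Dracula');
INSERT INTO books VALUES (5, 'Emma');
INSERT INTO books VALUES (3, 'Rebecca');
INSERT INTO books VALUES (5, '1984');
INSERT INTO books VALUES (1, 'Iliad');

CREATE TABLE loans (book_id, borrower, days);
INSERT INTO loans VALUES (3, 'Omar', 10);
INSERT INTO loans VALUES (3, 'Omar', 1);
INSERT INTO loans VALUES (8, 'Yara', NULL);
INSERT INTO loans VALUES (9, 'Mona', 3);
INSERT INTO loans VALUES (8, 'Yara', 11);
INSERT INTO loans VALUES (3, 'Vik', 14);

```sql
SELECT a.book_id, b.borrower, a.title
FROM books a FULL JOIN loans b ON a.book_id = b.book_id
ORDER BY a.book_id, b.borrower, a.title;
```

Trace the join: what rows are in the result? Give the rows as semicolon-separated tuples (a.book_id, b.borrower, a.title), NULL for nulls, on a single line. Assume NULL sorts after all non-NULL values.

FULL OUTER JOIN keeps every row from both sides; unmatched rows get NULL for the other side's columns.
Matching on a.book_id = b.book_id.
Matched pairs: 6; unmatched a rows kept: 4; unmatched b rows kept: 3.

(1, NULL, Iliad); (3, Omar, Dracula); (3, Omar, Dracula); (3, Omar, Rebecca); (3, Omar, Rebecca); (3, Vik, Dracula); (3, Vik, Rebecca); (5, NULL, 1984); (5, NULL, Emma); (5, NULL, Giver); (NULL, Mona, NULL); (NULL, Yara, NULL); (NULL, Yara, NULL)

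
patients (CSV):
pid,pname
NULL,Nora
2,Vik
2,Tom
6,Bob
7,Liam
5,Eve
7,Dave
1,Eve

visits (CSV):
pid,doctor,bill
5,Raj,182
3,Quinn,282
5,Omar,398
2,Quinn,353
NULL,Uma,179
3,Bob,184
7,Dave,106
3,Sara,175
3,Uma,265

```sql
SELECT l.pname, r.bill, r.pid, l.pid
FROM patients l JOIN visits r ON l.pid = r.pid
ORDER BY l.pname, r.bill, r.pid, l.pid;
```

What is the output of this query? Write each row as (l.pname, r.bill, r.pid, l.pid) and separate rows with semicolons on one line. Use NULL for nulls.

INNER JOIN keeps only pairs where the ON condition holds.
Matching on l.pid = r.pid. A NULL in a compared column never satisfies the condition.
- l (pid=NULL) has no partner → excluded.
- l (pid=2) pairs with 1 row(s) of r.
- l (pid=2) pairs with 1 row(s) of r.
- l (pid=6) has no partner → excluded.
- l (pid=7) pairs with 1 row(s) of r.
- l (pid=5) pairs with 2 row(s) of r.
- l (pid=7) pairs with 1 row(s) of r.
- l (pid=1) has no partner → excluded.
After projecting and ordering:
l.pname | r.bill | r.pid | l.pid
Dave | 106 | 7 | 7
Eve | 182 | 5 | 5
Eve | 398 | 5 | 5
Liam | 106 | 7 | 7
Tom | 353 | 2 | 2
Vik | 353 | 2 | 2

(Dave, 106, 7, 7); (Eve, 182, 5, 5); (Eve, 398, 5, 5); (Liam, 106, 7, 7); (Tom, 353, 2, 2); (Vik, 353, 2, 2)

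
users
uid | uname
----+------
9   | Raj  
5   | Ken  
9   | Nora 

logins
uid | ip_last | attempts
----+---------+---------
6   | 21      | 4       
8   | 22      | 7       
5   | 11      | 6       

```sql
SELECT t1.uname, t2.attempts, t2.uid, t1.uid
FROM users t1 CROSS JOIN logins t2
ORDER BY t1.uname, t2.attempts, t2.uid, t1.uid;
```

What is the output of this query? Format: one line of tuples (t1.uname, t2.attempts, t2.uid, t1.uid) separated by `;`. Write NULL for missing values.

(Ken, 4, 6, 5); (Ken, 6, 5, 5); (Ken, 7, 8, 5); (Nora, 4, 6, 9); (Nora, 6, 5, 9); (Nora, 7, 8, 9); (Raj, 4, 6, 9); (Raj, 6, 5, 9); (Raj, 7, 8, 9)

CROSS JOIN pairs every row of `users` with every row of `logins`: 3 × 3 = 9 rows.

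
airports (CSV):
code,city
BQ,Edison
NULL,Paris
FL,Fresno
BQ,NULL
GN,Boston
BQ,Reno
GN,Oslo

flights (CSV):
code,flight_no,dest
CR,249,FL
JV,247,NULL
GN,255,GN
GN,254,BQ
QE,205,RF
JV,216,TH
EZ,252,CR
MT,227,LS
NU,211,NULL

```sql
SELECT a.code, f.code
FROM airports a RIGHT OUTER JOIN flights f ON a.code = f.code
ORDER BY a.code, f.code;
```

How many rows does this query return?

RIGHT JOIN keeps every row from `flights`; unmatched rows get NULL for `airports`'s columns.
Matching on a.code = f.code. A NULL in a compared column never satisfies the condition.
Matched pairs: 4; unmatched f rows kept: 7.
Total: 4 matched + 7 padded = 11 rows.

11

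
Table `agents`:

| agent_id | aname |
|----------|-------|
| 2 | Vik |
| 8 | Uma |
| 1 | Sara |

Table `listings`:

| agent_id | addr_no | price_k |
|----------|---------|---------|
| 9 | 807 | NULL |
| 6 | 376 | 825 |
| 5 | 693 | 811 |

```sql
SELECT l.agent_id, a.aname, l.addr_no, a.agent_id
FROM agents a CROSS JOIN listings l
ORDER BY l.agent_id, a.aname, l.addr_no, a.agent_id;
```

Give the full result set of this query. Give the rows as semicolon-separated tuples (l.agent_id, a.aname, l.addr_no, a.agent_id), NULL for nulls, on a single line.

CROSS JOIN pairs every row of `agents` with every row of `listings`: 3 × 3 = 9 rows.
After projecting and ordering:
l.agent_id | a.aname | l.addr_no | a.agent_id
5 | Sara | 693 | 1
5 | Uma | 693 | 8
5 | Vik | 693 | 2
6 | Sara | 376 | 1
6 | Uma | 376 | 8
6 | Vik | 376 | 2
9 | Sara | 807 | 1
9 | Uma | 807 | 8
9 | Vik | 807 | 2

(5, Sara, 693, 1); (5, Uma, 693, 8); (5, Vik, 693, 2); (6, Sara, 376, 1); (6, Uma, 376, 8); (6, Vik, 376, 2); (9, Sara, 807, 1); (9, Uma, 807, 8); (9, Vik, 807, 2)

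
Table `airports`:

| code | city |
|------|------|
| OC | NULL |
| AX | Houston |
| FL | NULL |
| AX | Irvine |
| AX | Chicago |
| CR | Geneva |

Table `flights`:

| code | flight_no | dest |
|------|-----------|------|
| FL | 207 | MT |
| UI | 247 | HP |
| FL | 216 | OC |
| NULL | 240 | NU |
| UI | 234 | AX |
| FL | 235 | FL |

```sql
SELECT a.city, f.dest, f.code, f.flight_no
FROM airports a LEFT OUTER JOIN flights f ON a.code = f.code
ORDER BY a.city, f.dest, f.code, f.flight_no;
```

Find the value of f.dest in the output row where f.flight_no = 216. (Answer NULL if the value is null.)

OC

LEFT JOIN keeps every row from `airports`; unmatched rows get NULL for `flights`'s columns.
Matching on a.code = f.code. A NULL in a compared column never satisfies the condition.
- code=OC: no f row matches, row kept with f columns NULL.
- code=AX: no f row matches, row kept with f columns NULL.
- code=FL: 3 matching f row(s), so 3 row(s) emitted.
- code=AX: no f row matches, row kept with f columns NULL.
- code=AX: no f row matches, row kept with f columns NULL.
- code=CR: no f row matches, row kept with f columns NULL.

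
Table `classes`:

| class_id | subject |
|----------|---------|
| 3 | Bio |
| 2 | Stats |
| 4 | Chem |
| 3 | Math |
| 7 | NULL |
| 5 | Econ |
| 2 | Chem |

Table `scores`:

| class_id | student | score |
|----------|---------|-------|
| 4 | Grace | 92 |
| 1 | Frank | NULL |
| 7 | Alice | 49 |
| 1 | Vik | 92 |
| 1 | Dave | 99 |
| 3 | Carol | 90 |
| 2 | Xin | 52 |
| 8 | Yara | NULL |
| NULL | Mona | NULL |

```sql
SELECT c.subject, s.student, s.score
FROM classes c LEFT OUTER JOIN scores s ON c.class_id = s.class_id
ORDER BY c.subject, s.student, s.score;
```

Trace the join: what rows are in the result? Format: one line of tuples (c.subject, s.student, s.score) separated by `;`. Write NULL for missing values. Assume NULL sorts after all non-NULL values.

LEFT JOIN keeps every row from `classes`; unmatched rows get NULL for `scores`'s columns.
Matching on c.class_id = s.class_id. A NULL in a compared column never satisfies the condition.
Matched pairs: 6; unmatched c rows kept: 1.

(Bio, Carol, 90); (Chem, Grace, 92); (Chem, Xin, 52); (Econ, NULL, NULL); (Math, Carol, 90); (Stats, Xin, 52); (NULL, Alice, 49)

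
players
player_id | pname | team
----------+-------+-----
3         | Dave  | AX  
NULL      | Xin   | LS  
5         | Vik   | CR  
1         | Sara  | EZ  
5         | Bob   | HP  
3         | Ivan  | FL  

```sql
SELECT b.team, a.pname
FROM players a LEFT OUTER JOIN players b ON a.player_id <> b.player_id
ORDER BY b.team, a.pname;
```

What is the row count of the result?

17

LEFT JOIN keeps every row from `players a`; unmatched rows get NULL for `players b`'s columns.
Matching on a.player_id <> b.player_id. A NULL in a compared column never satisfies the condition.
- a row (player_id=3): matches 3 b row(s) → 3 output row(s).
- a row (player_id=NULL): no match → kept, b columns NULL.
- a row (player_id=5): matches 3 b row(s) → 3 output row(s).
- a row (player_id=1): matches 4 b row(s) → 4 output row(s).
- a row (player_id=5): matches 3 b row(s) → 3 output row(s).
- a row (player_id=3): matches 3 b row(s) → 3 output row(s).
Total: 16 matched + 1 padded = 17 rows.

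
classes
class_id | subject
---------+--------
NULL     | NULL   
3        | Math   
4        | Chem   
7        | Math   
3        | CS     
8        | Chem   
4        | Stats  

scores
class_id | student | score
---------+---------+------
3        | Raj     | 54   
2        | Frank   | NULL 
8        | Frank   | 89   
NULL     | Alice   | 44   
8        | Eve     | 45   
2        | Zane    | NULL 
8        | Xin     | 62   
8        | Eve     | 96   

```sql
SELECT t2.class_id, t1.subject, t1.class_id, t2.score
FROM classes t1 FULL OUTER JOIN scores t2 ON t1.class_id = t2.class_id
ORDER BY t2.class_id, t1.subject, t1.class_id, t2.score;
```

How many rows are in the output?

13

FULL OUTER JOIN keeps every row from both sides; unmatched rows get NULL for the other side's columns.
Matching on t1.class_id = t2.class_id. A NULL in a compared column never satisfies the condition.
- t1 row (class_id=NULL): no match → kept, t2 columns NULL.
- t1 row (class_id=3): matches 1 t2 row(s) → 1 output row(s).
- t1 row (class_id=4): no match → kept, t2 columns NULL.
- t1 row (class_id=7): no match → kept, t2 columns NULL.
- t1 row (class_id=3): matches 1 t2 row(s) → 1 output row(s).
- t1 row (class_id=8): matches 4 t2 row(s) → 4 output row(s).
- t1 row (class_id=4): no match → kept, t2 columns NULL.
- 3 t2 row(s) had no t1 match → kept, t1 columns NULL.
Total: 6 matched + 7 padded = 13 rows.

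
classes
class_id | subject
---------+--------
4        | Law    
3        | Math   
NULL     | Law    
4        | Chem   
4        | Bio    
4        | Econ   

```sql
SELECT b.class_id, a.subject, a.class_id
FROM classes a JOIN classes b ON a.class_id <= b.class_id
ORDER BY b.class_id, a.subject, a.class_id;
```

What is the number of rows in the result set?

INNER JOIN keeps only pairs where the ON condition holds.
Matching on a.class_id <= b.class_id. A NULL in a compared column never satisfies the condition.
- class_id=4: 4 matching b row(s), so 4 row(s) emitted.
- class_id=3: 5 matching b row(s), so 5 row(s) emitted.
- class_id=NULL: no matching b row, dropped.
- class_id=4: 4 matching b row(s), so 4 row(s) emitted.
- class_id=4: 4 matching b row(s), so 4 row(s) emitted.
- class_id=4: 4 matching b row(s), so 4 row(s) emitted.
Total: 21 rows.

21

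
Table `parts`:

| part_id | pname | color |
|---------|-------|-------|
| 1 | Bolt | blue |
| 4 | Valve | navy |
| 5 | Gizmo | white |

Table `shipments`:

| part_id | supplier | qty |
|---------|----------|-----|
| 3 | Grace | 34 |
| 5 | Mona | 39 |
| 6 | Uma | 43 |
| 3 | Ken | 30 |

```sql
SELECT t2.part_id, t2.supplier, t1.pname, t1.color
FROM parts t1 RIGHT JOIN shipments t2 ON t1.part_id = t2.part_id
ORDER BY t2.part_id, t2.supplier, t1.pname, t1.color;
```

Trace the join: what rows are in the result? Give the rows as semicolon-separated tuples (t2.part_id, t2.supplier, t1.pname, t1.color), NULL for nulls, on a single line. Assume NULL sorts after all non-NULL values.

RIGHT JOIN keeps every row from `shipments`; unmatched rows get NULL for `parts`'s columns.
Matching on t1.part_id = t2.part_id.
- part_id=1: no matching t2 row.
- part_id=4: no matching t2 row.
- part_id=5: 1 matching t2 row(s), so 1 row(s) emitted.
- plus 3 unmatched t2 row(s), each kept with NULL t1 columns.
After projecting and ordering:
t2.part_id | t2.supplier | t1.pname | t1.color
3 | Grace | NULL | NULL
3 | Ken | NULL | NULL
5 | Mona | Gizmo | white
6 | Uma | NULL | NULL

(3, Grace, NULL, NULL); (3, Ken, NULL, NULL); (5, Mona, Gizmo, white); (6, Uma, NULL, NULL)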